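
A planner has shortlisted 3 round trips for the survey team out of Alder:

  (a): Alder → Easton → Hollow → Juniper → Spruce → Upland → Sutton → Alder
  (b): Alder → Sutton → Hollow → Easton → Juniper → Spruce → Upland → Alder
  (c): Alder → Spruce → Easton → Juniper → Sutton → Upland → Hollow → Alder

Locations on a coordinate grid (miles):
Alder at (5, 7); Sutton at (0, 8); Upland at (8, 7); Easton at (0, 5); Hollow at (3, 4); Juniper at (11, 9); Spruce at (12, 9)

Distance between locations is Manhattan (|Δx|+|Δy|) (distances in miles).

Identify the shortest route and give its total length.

(a): 7 + 4 + 13 + 1 + 6 + 9 + 6 = 46
(b): 6 + 7 + 4 + 15 + 1 + 6 + 3 = 42
(c): 9 + 16 + 15 + 12 + 9 + 8 + 5 = 74

Shortest is (b), total 42 miles.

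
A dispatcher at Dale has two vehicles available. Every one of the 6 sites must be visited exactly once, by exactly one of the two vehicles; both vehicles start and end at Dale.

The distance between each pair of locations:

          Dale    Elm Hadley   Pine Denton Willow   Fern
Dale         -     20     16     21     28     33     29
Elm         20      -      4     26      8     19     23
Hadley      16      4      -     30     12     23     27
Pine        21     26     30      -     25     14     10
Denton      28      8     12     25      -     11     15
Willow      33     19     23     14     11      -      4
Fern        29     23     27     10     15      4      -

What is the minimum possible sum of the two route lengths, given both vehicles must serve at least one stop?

Check every non-empty split of the stops between the two vehicles; for each half take its own optimal tour:
  {Elm} + {Hadley, Pine, Denton, Willow, Fern}: 40 + 74 = 114
  {Hadley} + {Elm, Pine, Denton, Willow, Fern}: 32 + 74 = 106
  {Elm, Hadley} + {Pine, Denton, Willow, Fern}: 40 + 74 = 114
  {Pine} + {Elm, Hadley, Denton, Willow, Fern}: 42 + 72 = 114
  {Elm, Pine} + {Hadley, Denton, Willow, Fern}: 67 + 72 = 139
  {Hadley, Pine} + {Elm, Denton, Willow, Fern}: 67 + 72 = 139
  … (31 splits in total)
Best: vehicle 1 Dale → Hadley → Dale = 32; vehicle 2 Dale → Elm → Denton → Willow → Fern → Pine → Dale = 74; combined 106.

Minimum combined distance: 106.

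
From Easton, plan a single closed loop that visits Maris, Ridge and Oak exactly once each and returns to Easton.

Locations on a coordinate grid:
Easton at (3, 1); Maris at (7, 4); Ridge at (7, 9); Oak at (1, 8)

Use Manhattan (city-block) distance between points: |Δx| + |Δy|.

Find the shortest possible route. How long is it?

Shortest round trip = 28.

Easton - Maris - Ridge - Oak - Easton: 7+5+7+9 = 28
Easton - Maris - Oak - Ridge - Easton: 7+10+7+12 = 36
Easton - Ridge - Maris - Oak - Easton: 12+5+10+9 = 36
The minimum is 28.
One optimal route: Easton → Maris → Ridge → Oak → Easton (or its reverse).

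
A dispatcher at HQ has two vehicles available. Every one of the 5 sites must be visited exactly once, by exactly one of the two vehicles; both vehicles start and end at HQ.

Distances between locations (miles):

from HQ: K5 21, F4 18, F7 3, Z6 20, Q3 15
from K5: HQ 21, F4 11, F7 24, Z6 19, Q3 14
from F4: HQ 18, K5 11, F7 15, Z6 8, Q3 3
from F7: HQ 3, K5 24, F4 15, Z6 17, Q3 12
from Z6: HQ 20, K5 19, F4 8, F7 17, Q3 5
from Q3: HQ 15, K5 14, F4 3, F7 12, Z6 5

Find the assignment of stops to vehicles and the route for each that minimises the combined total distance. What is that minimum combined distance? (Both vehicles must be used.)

There are 2^4 − 1 = 15 ways to divide the 5 stops into two non-empty groups. For each, the best each vehicle can do is its own shortest tour through its group:
  {K5} + {F4, F7, Z6, Q3}: 42 + 46 = 88
  {F4} + {K5, F7, Z6, Q3}: 36 + 60 = 96
  {K5, F4} + {F7, Z6, Q3}: 50 + 40 = 90
  {F7} + {K5, F4, Z6, Q3}: 6 + 60 = 66
  {K5, F7} + {F4, Z6, Q3}: 48 + 46 = 94
  {F4, F7} + {K5, Z6, Q3}: 36 + 60 = 96
  … (15 splits in total)
Best: vehicle 1 HQ → F7 → HQ = 6; vehicle 2 HQ → K5 → F4 → Z6 → Q3 → HQ = 60; combined 66.

Minimum combined distance: 66 miles.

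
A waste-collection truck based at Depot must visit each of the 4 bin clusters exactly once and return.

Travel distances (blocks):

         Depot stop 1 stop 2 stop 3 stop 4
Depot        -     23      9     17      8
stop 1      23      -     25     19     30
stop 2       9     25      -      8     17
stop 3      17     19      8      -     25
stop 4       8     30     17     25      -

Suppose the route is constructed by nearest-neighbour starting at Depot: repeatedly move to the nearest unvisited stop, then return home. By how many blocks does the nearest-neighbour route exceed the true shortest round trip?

1 blocks longer than the optimal tour.

Depot: stop 4=8, stop 2=9, stop 3=17, stop 1=23 ⇒ stop 4
stop 4: stop 2=17, stop 3=25, stop 1=30 ⇒ stop 2
stop 2: stop 3=8, stop 1=25 ⇒ stop 3
stop 3: stop 1=19 ⇒ stop 1
NN route Depot → stop 4 → stop 2 → stop 3 → stop 1 → Depot costs 75.
Optimal: Depot → stop 2 → stop 3 → stop 1 → stop 4 → Depot costs 74 (by enumerating all 12 distinct tours).
Excess = 75 − 74 = 1.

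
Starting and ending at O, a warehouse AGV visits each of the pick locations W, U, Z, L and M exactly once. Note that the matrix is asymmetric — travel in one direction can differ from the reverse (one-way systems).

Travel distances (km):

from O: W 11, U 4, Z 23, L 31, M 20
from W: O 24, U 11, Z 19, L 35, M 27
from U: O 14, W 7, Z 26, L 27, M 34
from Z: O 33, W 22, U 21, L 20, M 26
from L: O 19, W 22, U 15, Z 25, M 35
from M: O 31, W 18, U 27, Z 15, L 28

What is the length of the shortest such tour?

O → W → U → Z → L → M → O: 11+11+26+20+35+31 = 134
O → W → U → Z → M → L → O: 11+11+26+26+28+19 = 121
O → W → U → L → Z → M → O: 11+11+27+25+26+31 = 131
O → W → U → L → M → Z → O: 11+11+27+35+15+33 = 132
O → W → U → M → Z → L → O: 11+11+34+15+20+19 = 110
O → W → U → M → L → Z → O: 11+11+34+28+25+33 = 142
O → W → Z → U → L → M → O: 11+19+21+27+35+31 = 144
O → W → Z → U → M → L → O: 11+19+21+34+28+19 = 132
O → W → Z → L → U → M → O: 11+19+20+15+34+31 = 130
O → W → Z → L → M → U → O: 11+19+20+35+27+14 = 126
O → W → Z → M → U → L → O: 11+19+26+27+27+19 = 129
O → W → Z → M → L → U → O: 11+19+26+28+15+14 = 113
O → W → L → U → Z → M → O: 11+35+15+26+26+31 = 144
O → W → L → U → M → Z → O: 11+35+15+34+15+33 = 143
… (106 more)
O → U → W → M → Z → L → O: 4+7+27+15+20+19 = 92  ← best
The minimum is 92.
One optimal route: O → U → W → M → Z → L → O.

Shortest round trip = 92 km.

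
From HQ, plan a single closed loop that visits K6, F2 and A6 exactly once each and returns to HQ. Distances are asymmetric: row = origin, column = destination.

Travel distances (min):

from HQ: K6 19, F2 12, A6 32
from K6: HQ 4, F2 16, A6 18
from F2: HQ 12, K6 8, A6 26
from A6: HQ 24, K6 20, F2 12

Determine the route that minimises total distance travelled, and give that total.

HQ→K6→F2→A6→HQ: 19+16+26+24 = 85
HQ→K6→A6→F2→HQ: 19+18+12+12 = 61
HQ→F2→K6→A6→HQ: 12+8+18+24 = 62
HQ→F2→A6→K6→HQ: 12+26+20+4 = 62
HQ→A6→K6→F2→HQ: 32+20+16+12 = 80
HQ→A6→F2→K6→HQ: 32+12+8+4 = 56
The minimum is 56.
One optimal route: HQ → A6 → F2 → K6 → HQ.

Minimum total distance: 56 min.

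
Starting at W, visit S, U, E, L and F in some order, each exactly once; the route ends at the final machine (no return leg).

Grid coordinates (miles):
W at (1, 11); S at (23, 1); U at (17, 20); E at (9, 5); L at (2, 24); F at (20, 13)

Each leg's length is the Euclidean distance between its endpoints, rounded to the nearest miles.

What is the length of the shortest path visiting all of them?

There are 5! = 120 possible orderings.
W → S → U → E → L → F: 24+20+17+20+21 = 102
W → S → U → E → F → L: 24+20+17+14+21 = 96
W → S → U → L → E → F: 24+20+16+20+14 = 94
W → S → U → L → F → E: 24+20+16+21+14 = 95
W → S → U → F → E → L: 24+20+8+14+20 = 86
W → S → U → F → L → E: 24+20+8+21+20 = 93
W → S → E → U → L → F: 24+15+17+16+21 = 93
W → S → E → U → F → L: 24+15+17+8+21 = 85
W → S → E → L → U → F: 24+15+20+16+8 = 83
W → S → E → L → F → U: 24+15+20+21+8 = 88
W → S → E → F → U → L: 24+15+14+8+16 = 77
W → S → E → F → L → U: 24+15+14+21+16 = 90
W → S → L → U → E → F: 24+31+16+17+14 = 102
W → S → L → U → F → E: 24+31+16+8+14 = 93
… (106 more)
W → E → S → F → U → L: 10+15+12+8+16 = 61  ← best
The minimum is 61.
One shortest path: W → E → S → F → U → L.

Shortest open route: 61 miles.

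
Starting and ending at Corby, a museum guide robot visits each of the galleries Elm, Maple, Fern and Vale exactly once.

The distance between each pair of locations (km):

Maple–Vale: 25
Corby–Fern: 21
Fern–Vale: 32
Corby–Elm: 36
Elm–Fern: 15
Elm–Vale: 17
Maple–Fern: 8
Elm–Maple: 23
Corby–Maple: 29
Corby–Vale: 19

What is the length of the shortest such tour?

There are 12 distinct closed tours to check (reversals are equivalent).
Corby → Elm → Maple → Fern → Vale → Corby: 36+23+8+32+19 = 118
Corby → Elm → Maple → Vale → Fern → Corby: 36+23+25+32+21 = 137
Corby → Elm → Fern → Maple → Vale → Corby: 36+15+8+25+19 = 103
Corby → Elm → Fern → Vale → Maple → Corby: 36+15+32+25+29 = 137
Corby → Elm → Vale → Maple → Fern → Corby: 36+17+25+8+21 = 107
Corby → Elm → Vale → Fern → Maple → Corby: 36+17+32+8+29 = 122
Corby → Maple → Elm → Fern → Vale → Corby: 29+23+15+32+19 = 118
Corby → Maple → Elm → Vale → Fern → Corby: 29+23+17+32+21 = 122
Corby → Maple → Fern → Elm → Vale → Corby: 29+8+15+17+19 = 88
Corby → Maple → Vale → Elm → Fern → Corby: 29+25+17+15+21 = 107
Corby → Fern → Elm → Maple → Vale → Corby: 21+15+23+25+19 = 103
Corby → Fern → Maple → Elm → Vale → Corby: 21+8+23+17+19 = 88
The minimum is 88.
One optimal route: Corby → Maple → Fern → Elm → Vale → Corby (or its reverse).

Minimum total distance: 88 km.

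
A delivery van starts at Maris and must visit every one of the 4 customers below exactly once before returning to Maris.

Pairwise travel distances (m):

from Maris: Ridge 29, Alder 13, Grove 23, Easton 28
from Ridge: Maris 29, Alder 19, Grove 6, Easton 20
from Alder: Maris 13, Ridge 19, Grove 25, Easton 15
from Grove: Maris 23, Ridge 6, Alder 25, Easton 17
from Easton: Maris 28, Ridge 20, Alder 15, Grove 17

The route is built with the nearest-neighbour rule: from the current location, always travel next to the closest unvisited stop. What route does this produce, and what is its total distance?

At Maris the remaining stops are Alder 13, Grove 23, Easton 28, Ridge 29; go to Alder.
At Alder the remaining stops are Easton 15, Ridge 19, Grove 25; go to Easton.
At Easton the remaining stops are Grove 17, Ridge 20; go to Grove.
At Grove the remaining stops are Ridge 6; go to Ridge.
Return Ridge→Maris: 29.
Total = 13 + 15 + 17 + 6 + 29 = 80.

80 m along Maris → Alder → Easton → Grove → Ridge → Maris.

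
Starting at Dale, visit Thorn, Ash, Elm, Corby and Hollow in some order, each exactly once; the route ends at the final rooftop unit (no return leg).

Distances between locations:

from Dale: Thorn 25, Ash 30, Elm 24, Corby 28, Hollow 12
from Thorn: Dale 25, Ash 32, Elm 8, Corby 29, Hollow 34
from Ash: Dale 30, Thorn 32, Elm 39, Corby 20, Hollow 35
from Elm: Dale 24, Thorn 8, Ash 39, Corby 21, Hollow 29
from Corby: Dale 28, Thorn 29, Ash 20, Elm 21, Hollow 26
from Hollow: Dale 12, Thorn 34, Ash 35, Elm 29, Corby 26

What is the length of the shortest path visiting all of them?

There are 5! = 120 possible orderings.
Dale → Thorn → Ash → Elm → Corby → Hollow: 25+32+39+21+26 = 143
Dale → Thorn → Ash → Elm → Hollow → Corby: 25+32+39+29+26 = 151
Dale → Thorn → Ash → Corby → Elm → Hollow: 25+32+20+21+29 = 127
Dale → Thorn → Ash → Corby → Hollow → Elm: 25+32+20+26+29 = 132
Dale → Thorn → Ash → Hollow → Elm → Corby: 25+32+35+29+21 = 142
Dale → Thorn → Ash → Hollow → Corby → Elm: 25+32+35+26+21 = 139
Dale → Thorn → Elm → Ash → Corby → Hollow: 25+8+39+20+26 = 118
Dale → Thorn → Elm → Ash → Hollow → Corby: 25+8+39+35+26 = 133
Dale → Thorn → Elm → Corby → Ash → Hollow: 25+8+21+20+35 = 109
Dale → Thorn → Elm → Corby → Hollow → Ash: 25+8+21+26+35 = 115
Dale → Thorn → Elm → Hollow → Ash → Corby: 25+8+29+35+20 = 117
Dale → Thorn → Elm → Hollow → Corby → Ash: 25+8+29+26+20 = 108
Dale → Thorn → Corby → Ash → Elm → Hollow: 25+29+20+39+29 = 142
Dale → Thorn → Corby → Ash → Hollow → Elm: 25+29+20+35+29 = 138
… (106 more)
Dale → Hollow → Thorn → Elm → Corby → Ash: 12+34+8+21+20 = 95  ← best
The minimum is 95.
One shortest path: Dale → Hollow → Thorn → Elm → Corby → Ash.

95 — the minimum one-way total.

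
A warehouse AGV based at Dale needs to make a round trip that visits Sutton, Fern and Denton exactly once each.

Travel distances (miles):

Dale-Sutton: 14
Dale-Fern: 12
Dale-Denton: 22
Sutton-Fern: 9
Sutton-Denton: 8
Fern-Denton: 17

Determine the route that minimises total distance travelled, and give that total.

Minimum total distance: 51 miles.

Dale - Sutton - Fern - Denton - Dale: 14+9+17+22 = 62
Dale - Sutton - Denton - Fern - Dale: 14+8+17+12 = 51
Dale - Fern - Sutton - Denton - Dale: 12+9+8+22 = 51
The minimum is 51.
One optimal route: Dale → Sutton → Denton → Fern → Dale (or its reverse).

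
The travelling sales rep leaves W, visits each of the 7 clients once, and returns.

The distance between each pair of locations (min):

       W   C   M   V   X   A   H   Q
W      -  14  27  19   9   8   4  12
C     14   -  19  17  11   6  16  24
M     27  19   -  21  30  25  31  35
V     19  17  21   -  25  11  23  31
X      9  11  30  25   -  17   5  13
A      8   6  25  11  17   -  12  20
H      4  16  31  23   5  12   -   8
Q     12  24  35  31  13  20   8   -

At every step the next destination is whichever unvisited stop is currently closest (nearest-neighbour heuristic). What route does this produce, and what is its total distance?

W → [H:4 / A:8 / X:9 / Q:12 / C:14 / V:19 / M:27] → H (4)
H → [X:5 / Q:8 / A:12 / C:16 / V:23 / M:31] → X (5)
X → [C:11 / Q:13 / A:17 / V:25 / M:30] → C (11)
C → [A:6 / V:17 / M:19 / Q:24] → A (6)
A → [V:11 / Q:20 / M:25] → V (11)
V → [M:21 / Q:31] → M (21)
M → [Q:35] → Q (35)
Return Q→W: 12.
Total = 4 + 5 + 11 + 6 + 11 + 21 + 35 + 12 = 105.

Nearest-neighbour total = 105 min; route W → H → X → C → A → V → M → Q → W.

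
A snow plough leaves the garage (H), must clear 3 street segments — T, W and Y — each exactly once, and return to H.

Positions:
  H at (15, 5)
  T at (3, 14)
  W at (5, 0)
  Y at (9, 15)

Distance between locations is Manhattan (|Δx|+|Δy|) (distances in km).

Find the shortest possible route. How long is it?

54 km — the shortest possible round trip.

There are 3 distinct closed tours to check (reversals are equivalent).
H → T → W → Y → H: 21+16+19+16 = 72
H → T → Y → W → H: 21+7+19+15 = 62
H → W → T → Y → H: 15+16+7+16 = 54
The minimum is 54.
One optimal route: H → W → T → Y → H (or its reverse).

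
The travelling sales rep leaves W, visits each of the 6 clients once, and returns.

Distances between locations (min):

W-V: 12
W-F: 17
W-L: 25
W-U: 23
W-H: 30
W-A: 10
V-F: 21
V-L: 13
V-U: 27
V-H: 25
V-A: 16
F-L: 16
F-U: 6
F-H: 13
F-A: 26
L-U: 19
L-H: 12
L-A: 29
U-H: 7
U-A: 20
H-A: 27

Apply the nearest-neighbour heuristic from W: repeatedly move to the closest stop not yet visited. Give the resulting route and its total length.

Total distance 81 min via the nearest-neighbour route W → A → V → L → H → U → F → W.

W → [A:10 / V:12 / F:17 / U:23 / L:25 / H:30] → A (10)
A → [V:16 / U:20 / F:26 / H:27 / L:29] → V (16)
V → [L:13 / F:21 / H:25 / U:27] → L (13)
L → [H:12 / F:16 / U:19] → H (12)
H → [U:7 / F:13] → U (7)
U → [F:6] → F (6)
Return F→W: 17.
Total = 10 + 16 + 13 + 12 + 7 + 6 + 17 = 81.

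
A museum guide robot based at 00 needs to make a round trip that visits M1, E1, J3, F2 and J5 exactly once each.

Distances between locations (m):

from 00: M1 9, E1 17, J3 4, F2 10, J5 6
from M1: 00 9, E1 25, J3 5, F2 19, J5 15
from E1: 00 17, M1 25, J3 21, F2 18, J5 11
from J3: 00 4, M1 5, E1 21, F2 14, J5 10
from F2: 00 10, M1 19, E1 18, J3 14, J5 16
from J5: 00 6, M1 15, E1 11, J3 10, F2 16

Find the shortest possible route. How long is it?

Minimum total distance: 63 m.

With 5 stops there are 5!/2 = 60 distinct round trips (a route and its reverse cost the same).
00 - M1 - E1 - J3 - F2 - J5 - 00: 9+25+21+14+16+6 = 91
00 - M1 - E1 - J3 - J5 - F2 - 00: 9+25+21+10+16+10 = 91
00 - M1 - E1 - F2 - J3 - J5 - 00: 9+25+18+14+10+6 = 82
00 - M1 - E1 - F2 - J5 - J3 - 00: 9+25+18+16+10+4 = 82
00 - M1 - E1 - J5 - J3 - F2 - 00: 9+25+11+10+14+10 = 79
00 - M1 - E1 - J5 - F2 - J3 - 00: 9+25+11+16+14+4 = 79
00 - M1 - J3 - E1 - F2 - J5 - 00: 9+5+21+18+16+6 = 75
00 - M1 - J3 - E1 - J5 - F2 - 00: 9+5+21+11+16+10 = 72
00 - M1 - J3 - F2 - E1 - J5 - 00: 9+5+14+18+11+6 = 63
00 - M1 - J3 - F2 - J5 - E1 - 00: 9+5+14+16+11+17 = 72
00 - M1 - J3 - J5 - E1 - F2 - 00: 9+5+10+11+18+10 = 63
00 - M1 - J3 - J5 - F2 - E1 - 00: 9+5+10+16+18+17 = 75
00 - M1 - F2 - E1 - J3 - J5 - 00: 9+19+18+21+10+6 = 83
00 - M1 - F2 - E1 - J5 - J3 - 00: 9+19+18+11+10+4 = 71
… (46 more)
The minimum is 63.
One optimal route: 00 → M1 → J3 → F2 → E1 → J5 → 00 (or its reverse).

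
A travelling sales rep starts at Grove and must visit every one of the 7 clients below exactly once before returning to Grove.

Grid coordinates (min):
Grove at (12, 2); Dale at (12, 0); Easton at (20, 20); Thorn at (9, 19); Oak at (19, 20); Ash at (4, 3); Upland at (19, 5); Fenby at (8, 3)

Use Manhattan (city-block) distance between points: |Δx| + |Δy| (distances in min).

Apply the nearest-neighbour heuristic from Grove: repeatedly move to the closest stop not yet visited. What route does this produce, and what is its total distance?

Nearest-neighbour total = 78 min; route Grove → Dale → Fenby → Ash → Upland → Oak → Easton → Thorn → Grove.

From Grove: distances to unvisited — Dale=2, Fenby=5, Ash=9, Upland=10, Thorn=20, Oak=25, Easton=26. Nearest is Dale (2).
From Dale: distances to unvisited — Fenby=7, Ash=11, Upland=12, Thorn=22, Oak=27, Easton=28. Nearest is Fenby (7).
From Fenby: distances to unvisited — Ash=4, Upland=13, Thorn=17, Oak=28, Easton=29. Nearest is Ash (4).
From Ash: distances to unvisited — Upland=17, Thorn=21, Oak=32, Easton=33. Nearest is Upland (17).
From Upland: distances to unvisited — Oak=15, Easton=16, Thorn=24. Nearest is Oak (15).
From Oak: distances to unvisited — Easton=1, Thorn=11. Nearest is Easton (1).
From Easton: distances to unvisited — Thorn=12. Nearest is Thorn (12).
Return Thorn→Grove: 20.
Total = 2 + 7 + 4 + 17 + 15 + 1 + 12 + 20 = 78.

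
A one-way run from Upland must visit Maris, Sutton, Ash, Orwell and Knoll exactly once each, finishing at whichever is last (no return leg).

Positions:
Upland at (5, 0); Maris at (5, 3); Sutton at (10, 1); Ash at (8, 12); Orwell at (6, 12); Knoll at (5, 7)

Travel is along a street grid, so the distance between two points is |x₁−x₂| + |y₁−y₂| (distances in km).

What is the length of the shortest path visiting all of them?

Minimum one-way distance = 25 km.

There are 5! = 120 possible orderings.
Upland → Maris → Sutton → Ash → Orwell → Knoll: 3+7+13+2+6 = 31
Upland → Maris → Sutton → Ash → Knoll → Orwell: 3+7+13+8+6 = 37
Upland → Maris → Sutton → Orwell → Ash → Knoll: 3+7+15+2+8 = 35
Upland → Maris → Sutton → Orwell → Knoll → Ash: 3+7+15+6+8 = 39
Upland → Maris → Sutton → Knoll → Ash → Orwell: 3+7+11+8+2 = 31
Upland → Maris → Sutton → Knoll → Orwell → Ash: 3+7+11+6+2 = 29
Upland → Maris → Ash → Sutton → Orwell → Knoll: 3+12+13+15+6 = 49
Upland → Maris → Ash → Sutton → Knoll → Orwell: 3+12+13+11+6 = 45
Upland → Maris → Ash → Orwell → Sutton → Knoll: 3+12+2+15+11 = 43
Upland → Maris → Ash → Orwell → Knoll → Sutton: 3+12+2+6+11 = 34
Upland → Maris → Ash → Knoll → Sutton → Orwell: 3+12+8+11+15 = 49
Upland → Maris → Ash → Knoll → Orwell → Sutton: 3+12+8+6+15 = 44
Upland → Maris → Orwell → Sutton → Ash → Knoll: 3+10+15+13+8 = 49
Upland → Maris → Orwell → Sutton → Knoll → Ash: 3+10+15+11+8 = 47
… (106 more)
Upland → Sutton → Maris → Knoll → Orwell → Ash: 6+7+4+6+2 = 25  ← best
The minimum is 25.
One shortest path: Upland → Sutton → Maris → Knoll → Orwell → Ash.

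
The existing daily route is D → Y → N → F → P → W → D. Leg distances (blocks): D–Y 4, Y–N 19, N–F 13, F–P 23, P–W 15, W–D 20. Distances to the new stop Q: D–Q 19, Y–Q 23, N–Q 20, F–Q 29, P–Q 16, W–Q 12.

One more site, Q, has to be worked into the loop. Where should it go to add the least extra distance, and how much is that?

Insertion cost between consecutive stops i–j is d(i,Q) + d(Q,j) − d(i,j):
  between D and Y: 19 + 23 − 4 = 38
  between Y and N: 23 + 20 − 19 = 24
  between N and F: 20 + 29 − 13 = 36
  between F and P: 29 + 16 − 23 = 22
  between P and W: 16 + 12 − 15 = 13
  between W and D: 12 + 19 − 20 = 11
Cheapest insertion is between W and D, adding 11.
New total = 94 + 11 = 105.

+11 blocks — insert Q between W and D.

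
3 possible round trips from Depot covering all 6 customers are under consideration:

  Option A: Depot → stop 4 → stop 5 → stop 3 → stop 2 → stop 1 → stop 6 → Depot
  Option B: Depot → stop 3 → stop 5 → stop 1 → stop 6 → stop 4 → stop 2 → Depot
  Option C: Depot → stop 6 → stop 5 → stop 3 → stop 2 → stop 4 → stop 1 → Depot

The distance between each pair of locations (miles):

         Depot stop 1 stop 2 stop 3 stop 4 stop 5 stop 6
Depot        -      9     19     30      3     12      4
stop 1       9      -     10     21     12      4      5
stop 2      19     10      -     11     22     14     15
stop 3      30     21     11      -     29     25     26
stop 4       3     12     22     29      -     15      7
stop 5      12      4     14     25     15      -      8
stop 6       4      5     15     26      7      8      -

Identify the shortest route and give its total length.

Shortest is Option A, total 73 miles.

Option A: 3 + 15 + 25 + 11 + 10 + 5 + 4 = 73
Option B: 30 + 25 + 4 + 5 + 7 + 22 + 19 = 112
Option C: 4 + 8 + 25 + 11 + 22 + 12 + 9 = 91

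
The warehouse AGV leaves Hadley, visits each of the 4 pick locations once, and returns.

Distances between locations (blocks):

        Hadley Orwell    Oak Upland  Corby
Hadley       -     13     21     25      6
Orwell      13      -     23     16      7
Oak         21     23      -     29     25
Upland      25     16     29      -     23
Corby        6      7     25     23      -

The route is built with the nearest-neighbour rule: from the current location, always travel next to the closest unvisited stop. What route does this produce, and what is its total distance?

Hadley → [Corby:6 / Orwell:13 / Oak:21 / Upland:25] → Corby (6)
Corby → [Orwell:7 / Upland:23 / Oak:25] → Orwell (7)
Orwell → [Upland:16 / Oak:23] → Upland (16)
Upland → [Oak:29] → Oak (29)
Return Oak→Hadley: 21.
Total = 6 + 7 + 16 + 29 + 21 = 79.

Total distance 79 blocks via the nearest-neighbour route Hadley → Corby → Orwell → Upland → Oak → Hadley.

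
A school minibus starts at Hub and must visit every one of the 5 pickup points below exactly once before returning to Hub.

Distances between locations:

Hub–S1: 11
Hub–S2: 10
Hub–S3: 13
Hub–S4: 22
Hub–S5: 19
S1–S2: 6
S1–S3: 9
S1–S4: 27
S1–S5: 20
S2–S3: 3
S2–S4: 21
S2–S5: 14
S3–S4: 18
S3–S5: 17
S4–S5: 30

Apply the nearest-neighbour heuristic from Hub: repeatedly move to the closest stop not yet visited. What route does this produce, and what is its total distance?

From Hub: distances to unvisited — S2=10, S1=11, S3=13, S5=19, S4=22. Nearest is S2 (10).
From S2: distances to unvisited — S3=3, S1=6, S5=14, S4=21. Nearest is S3 (3).
From S3: distances to unvisited — S1=9, S5=17, S4=18. Nearest is S1 (9).
From S1: distances to unvisited — S5=20, S4=27. Nearest is S5 (20).
From S5: distances to unvisited — S4=30. Nearest is S4 (30).
Return S4→Hub: 22.
Total = 10 + 3 + 9 + 20 + 30 + 22 = 94.

Nearest-neighbour total = 94; route Hub → S2 → S3 → S1 → S5 → S4 → Hub.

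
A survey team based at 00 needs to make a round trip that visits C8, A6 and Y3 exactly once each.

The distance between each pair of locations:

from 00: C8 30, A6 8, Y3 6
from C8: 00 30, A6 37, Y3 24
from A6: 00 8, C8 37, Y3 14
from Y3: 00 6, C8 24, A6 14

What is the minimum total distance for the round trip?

00-C8-A6-Y3-00: 30+37+14+6 = 87
00-C8-Y3-A6-00: 30+24+14+8 = 76
00-A6-C8-Y3-00: 8+37+24+6 = 75
The minimum is 75.
One optimal route: 00 → A6 → C8 → Y3 → 00 (or its reverse).

Minimum total distance: 75.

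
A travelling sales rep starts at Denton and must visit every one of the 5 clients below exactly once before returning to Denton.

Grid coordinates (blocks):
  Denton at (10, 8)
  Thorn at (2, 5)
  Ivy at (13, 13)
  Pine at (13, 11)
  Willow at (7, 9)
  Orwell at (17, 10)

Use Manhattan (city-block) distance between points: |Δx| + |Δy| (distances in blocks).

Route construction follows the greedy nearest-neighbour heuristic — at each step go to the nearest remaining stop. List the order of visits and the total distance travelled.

Nearest-neighbour total = 52 blocks; route Denton → Willow → Pine → Ivy → Orwell → Thorn → Denton.

At Denton the remaining stops are Willow 4, Pine 6, Ivy 8, Orwell 9, Thorn 11; go to Willow.
At Willow the remaining stops are Pine 8, Thorn 9, Ivy 10, Orwell 11; go to Pine.
At Pine the remaining stops are Ivy 2, Orwell 5, Thorn 17; go to Ivy.
At Ivy the remaining stops are Orwell 7, Thorn 19; go to Orwell.
At Orwell the remaining stops are Thorn 20; go to Thorn.
Return Thorn→Denton: 11.
Total = 4 + 8 + 2 + 7 + 20 + 11 = 52.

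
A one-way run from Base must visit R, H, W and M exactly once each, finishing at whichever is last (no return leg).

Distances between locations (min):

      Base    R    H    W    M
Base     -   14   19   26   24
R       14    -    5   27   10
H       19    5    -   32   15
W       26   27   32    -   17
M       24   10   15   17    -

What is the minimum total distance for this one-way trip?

There are 4! = 24 possible orderings.
Base→R→H→W→M: 14+5+32+17 = 68
Base→R→H→M→W: 14+5+15+17 = 51
Base→R→W→H→M: 14+27+32+15 = 88
Base→R→W→M→H: 14+27+17+15 = 73
Base→R→M→H→W: 14+10+15+32 = 71
Base→R→M→W→H: 14+10+17+32 = 73
Base→H→R→W→M: 19+5+27+17 = 68
Base→H→R→M→W: 19+5+10+17 = 51
Base→H→W→R→M: 19+32+27+10 = 88
Base→H→W→M→R: 19+32+17+10 = 78
Base→H→M→R→W: 19+15+10+27 = 71
Base→H→M→W→R: 19+15+17+27 = 78
Base→W→R→H→M: 26+27+5+15 = 73
Base→W→R→M→H: 26+27+10+15 = 78
… (10 more)
The minimum is 51.
One shortest path: Base → R → H → M → W.

51 min — the minimum one-way total.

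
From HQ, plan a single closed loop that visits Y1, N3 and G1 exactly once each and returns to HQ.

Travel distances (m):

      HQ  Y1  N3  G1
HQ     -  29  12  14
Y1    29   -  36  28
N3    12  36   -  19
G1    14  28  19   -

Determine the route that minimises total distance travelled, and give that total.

HQ-Y1-N3-G1-HQ: 29+36+19+14 = 98
HQ-Y1-G1-N3-HQ: 29+28+19+12 = 88
HQ-N3-Y1-G1-HQ: 12+36+28+14 = 90
The minimum is 88.
One optimal route: HQ → Y1 → G1 → N3 → HQ (or its reverse).

Shortest round trip = 88 m.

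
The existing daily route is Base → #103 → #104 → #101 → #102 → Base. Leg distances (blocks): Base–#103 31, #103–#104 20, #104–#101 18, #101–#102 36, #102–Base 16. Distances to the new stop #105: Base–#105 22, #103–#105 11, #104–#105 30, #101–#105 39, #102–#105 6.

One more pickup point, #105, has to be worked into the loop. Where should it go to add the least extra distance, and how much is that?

Insertion cost between consecutive stops i–j is d(i,#105) + d(#105,j) − d(i,j):
  between Base and #103: 22 + 11 − 31 = 2
  between #103 and #104: 11 + 30 − 20 = 21
  between #104 and #101: 30 + 39 − 18 = 51
  between #101 and #102: 39 + 6 − 36 = 9
  between #102 and Base: 6 + 22 − 16 = 12
Cheapest insertion is between Base and #103, adding 2.
New total = 121 + 2 = 123.

+2 blocks — insert #105 between Base and #103.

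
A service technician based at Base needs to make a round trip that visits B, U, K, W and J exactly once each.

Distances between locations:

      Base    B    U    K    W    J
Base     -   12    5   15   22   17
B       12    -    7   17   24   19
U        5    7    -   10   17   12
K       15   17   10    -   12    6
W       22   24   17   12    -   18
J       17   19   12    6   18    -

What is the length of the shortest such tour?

Base-B-U-K-W-J-Base: 12+7+10+12+18+17 = 76
Base-B-U-K-J-W-Base: 12+7+10+6+18+22 = 75
Base-B-U-W-K-J-Base: 12+7+17+12+6+17 = 71
Base-B-U-W-J-K-Base: 12+7+17+18+6+15 = 75
Base-B-U-J-K-W-Base: 12+7+12+6+12+22 = 71
Base-B-U-J-W-K-Base: 12+7+12+18+12+15 = 76
Base-B-K-U-W-J-Base: 12+17+10+17+18+17 = 91
Base-B-K-U-J-W-Base: 12+17+10+12+18+22 = 91
Base-B-K-W-U-J-Base: 12+17+12+17+12+17 = 87
Base-B-K-W-J-U-Base: 12+17+12+18+12+5 = 76
Base-B-K-J-U-W-Base: 12+17+6+12+17+22 = 86
Base-B-K-J-W-U-Base: 12+17+6+18+17+5 = 75
Base-B-W-U-K-J-Base: 12+24+17+10+6+17 = 86
Base-B-W-U-J-K-Base: 12+24+17+12+6+15 = 86
… (46 more)
The minimum is 71.
One optimal route: Base → B → U → W → K → J → Base (or its reverse).

Minimum total distance: 71.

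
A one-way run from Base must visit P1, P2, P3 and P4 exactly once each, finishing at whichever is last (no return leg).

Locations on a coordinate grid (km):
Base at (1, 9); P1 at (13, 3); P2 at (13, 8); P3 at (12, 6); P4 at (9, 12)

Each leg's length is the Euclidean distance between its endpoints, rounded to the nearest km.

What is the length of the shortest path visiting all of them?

20 km — the minimum one-way total.

There are 4! = 24 possible orderings.
Base→P1→P2→P3→P4: 13+5+2+7 = 27
Base→P1→P2→P4→P3: 13+5+6+7 = 31
Base→P1→P3→P2→P4: 13+3+2+6 = 24
Base→P1→P3→P4→P2: 13+3+7+6 = 29
Base→P1→P4→P2→P3: 13+10+6+2 = 31
Base→P1→P4→P3→P2: 13+10+7+2 = 32
Base→P2→P1→P3→P4: 12+5+3+7 = 27
Base→P2→P1→P4→P3: 12+5+10+7 = 34
Base→P2→P3→P1→P4: 12+2+3+10 = 27
Base→P2→P3→P4→P1: 12+2+7+10 = 31
Base→P2→P4→P1→P3: 12+6+10+3 = 31
Base→P2→P4→P3→P1: 12+6+7+3 = 28
Base→P3→P1→P2→P4: 11+3+5+6 = 25
Base→P3→P1→P4→P2: 11+3+10+6 = 30
… (10 more)
Base→P4→P2→P3→P1: 9+6+2+3 = 20  ← best
The minimum is 20.
One shortest path: Base → P4 → P2 → P3 → P1.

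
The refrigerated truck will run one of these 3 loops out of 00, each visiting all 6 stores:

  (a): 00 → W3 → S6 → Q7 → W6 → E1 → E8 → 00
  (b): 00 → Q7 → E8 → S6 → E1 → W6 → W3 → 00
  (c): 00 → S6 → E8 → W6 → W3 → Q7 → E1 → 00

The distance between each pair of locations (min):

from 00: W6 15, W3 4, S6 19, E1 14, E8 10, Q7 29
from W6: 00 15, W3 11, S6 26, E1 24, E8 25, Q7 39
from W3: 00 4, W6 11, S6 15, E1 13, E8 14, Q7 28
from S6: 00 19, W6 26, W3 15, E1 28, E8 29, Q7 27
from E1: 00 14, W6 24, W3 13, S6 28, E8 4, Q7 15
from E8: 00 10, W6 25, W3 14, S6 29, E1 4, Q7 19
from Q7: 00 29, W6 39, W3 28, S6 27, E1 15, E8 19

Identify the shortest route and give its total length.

(a): 4 + 15 + 27 + 39 + 24 + 4 + 10 = 123
(b): 29 + 19 + 29 + 28 + 24 + 11 + 4 = 144
(c): 19 + 29 + 25 + 11 + 28 + 15 + 14 = 141

123 min — (a) is the shortest.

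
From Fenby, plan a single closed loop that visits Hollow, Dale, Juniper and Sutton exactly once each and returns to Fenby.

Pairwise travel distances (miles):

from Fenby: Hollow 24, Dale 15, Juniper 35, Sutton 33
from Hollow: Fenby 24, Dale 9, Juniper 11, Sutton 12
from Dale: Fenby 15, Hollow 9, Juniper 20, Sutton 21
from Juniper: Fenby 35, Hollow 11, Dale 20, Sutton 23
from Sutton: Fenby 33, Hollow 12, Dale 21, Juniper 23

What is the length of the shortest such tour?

91 miles — the shortest possible round trip.

Fenby→Hollow→Dale→Juniper→Sutton→Fenby: 24+9+20+23+33 = 109
Fenby→Hollow→Dale→Sutton→Juniper→Fenby: 24+9+21+23+35 = 112
Fenby→Hollow→Juniper→Dale→Sutton→Fenby: 24+11+20+21+33 = 109
Fenby→Hollow→Juniper→Sutton→Dale→Fenby: 24+11+23+21+15 = 94
Fenby→Hollow→Sutton→Dale→Juniper→Fenby: 24+12+21+20+35 = 112
Fenby→Hollow→Sutton→Juniper→Dale→Fenby: 24+12+23+20+15 = 94
Fenby→Dale→Hollow→Juniper→Sutton→Fenby: 15+9+11+23+33 = 91
Fenby→Dale→Hollow→Sutton→Juniper→Fenby: 15+9+12+23+35 = 94
Fenby→Dale→Juniper→Hollow→Sutton→Fenby: 15+20+11+12+33 = 91
Fenby→Dale→Sutton→Hollow→Juniper→Fenby: 15+21+12+11+35 = 94
Fenby→Juniper→Hollow→Dale→Sutton→Fenby: 35+11+9+21+33 = 109
Fenby→Juniper→Dale→Hollow→Sutton→Fenby: 35+20+9+12+33 = 109
The minimum is 91.
One optimal route: Fenby → Dale → Hollow → Juniper → Sutton → Fenby (or its reverse).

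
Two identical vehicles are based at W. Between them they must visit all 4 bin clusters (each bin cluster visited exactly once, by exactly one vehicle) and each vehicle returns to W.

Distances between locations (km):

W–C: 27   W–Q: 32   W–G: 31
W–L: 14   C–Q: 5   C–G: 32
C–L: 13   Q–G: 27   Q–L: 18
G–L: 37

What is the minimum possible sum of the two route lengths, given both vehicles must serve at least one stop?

There are 2^3 − 1 = 7 ways to divide the 4 stops into two non-empty groups. For each, the best each vehicle can do is its own shortest tour through its group:
  {C} + {Q, G, L}: 54 + 90 = 144
  {Q} + {C, G, L}: 64 + 90 = 154
  {C, Q} + {G, L}: 64 + 82 = 146
  {G} + {C, Q, L}: 62 + 64 = 126
  {C, G} + {Q, L}: 90 + 64 = 154
  {Q, G} + {C, L}: 90 + 54 = 144
  … (7 splits in total)
  {C, Q, G} + {L}: 90 + 28 = 118  ← best
Best: vehicle 1 W → C → Q → G → W = 90; vehicle 2 W → L → W = 28; combined 118.

Minimum combined distance: 118 km.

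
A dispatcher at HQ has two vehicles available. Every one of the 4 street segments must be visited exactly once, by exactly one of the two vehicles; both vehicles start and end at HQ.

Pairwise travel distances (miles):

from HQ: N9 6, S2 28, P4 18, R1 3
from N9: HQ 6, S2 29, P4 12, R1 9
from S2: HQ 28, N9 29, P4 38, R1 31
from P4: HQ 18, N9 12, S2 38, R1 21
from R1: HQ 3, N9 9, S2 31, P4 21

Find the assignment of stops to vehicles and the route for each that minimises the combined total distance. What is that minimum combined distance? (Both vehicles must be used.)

Check every non-empty split of the stops between the two vehicles; for each half take its own optimal tour:
  {N9} + {S2, P4, R1}: 12 + 90 = 102
  {S2} + {N9, P4, R1}: 56 + 42 = 98
  {N9, S2} + {P4, R1}: 63 + 42 = 105
  {P4} + {N9, S2, R1}: 36 + 69 = 105
  {N9, P4} + {S2, R1}: 36 + 62 = 98
  {S2, P4} + {N9, R1}: 84 + 18 = 102
  … (7 splits in total)
  {N9, S2, P4} + {R1}: 84 + 6 = 90  ← best
Best: vehicle 1 HQ → N9 → P4 → S2 → HQ = 84; vehicle 2 HQ → R1 → HQ = 6; combined 90.

Minimum combined distance: 90 miles.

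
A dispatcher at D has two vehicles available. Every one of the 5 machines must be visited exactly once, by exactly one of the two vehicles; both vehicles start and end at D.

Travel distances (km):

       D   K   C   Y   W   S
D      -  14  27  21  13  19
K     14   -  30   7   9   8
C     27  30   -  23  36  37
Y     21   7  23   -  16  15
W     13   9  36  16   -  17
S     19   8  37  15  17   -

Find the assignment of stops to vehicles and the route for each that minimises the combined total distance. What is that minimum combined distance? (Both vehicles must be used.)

110 km — the smallest possible combined total.

There are 2^4 − 1 = 15 ways to divide the 5 stops into two non-empty groups. For each, the best each vehicle can do is its own shortest tour through its group:
  {K} + {C, Y, W, S}: 28 + 95 = 123
  {C} + {K, Y, W, S}: 54 + 63 = 117
  {K, C} + {Y, W, S}: 71 + 63 = 134
  {Y} + {K, C, W, S}: 42 + 94 = 136
  {K, Y} + {C, W, S}: 42 + 94 = 136
  {C, Y} + {K, W, S}: 71 + 49 = 120
  … (15 splits in total)
  {W} + {K, C, Y, S}: 26 + 84 = 110  ← best
Best: vehicle 1 D → W → D = 26; vehicle 2 D → C → Y → K → S → D = 84; combined 110.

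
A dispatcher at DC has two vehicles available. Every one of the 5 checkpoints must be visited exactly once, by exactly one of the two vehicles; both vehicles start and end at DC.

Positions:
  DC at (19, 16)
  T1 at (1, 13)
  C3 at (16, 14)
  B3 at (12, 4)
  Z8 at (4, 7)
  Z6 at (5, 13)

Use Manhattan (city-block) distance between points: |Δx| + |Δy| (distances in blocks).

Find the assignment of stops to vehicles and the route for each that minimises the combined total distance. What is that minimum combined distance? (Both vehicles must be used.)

70 blocks — the smallest possible combined total.

Check every non-empty split of the stops between the two vehicles; for each half take its own optimal tour:
  {T1} + {C3, B3, Z8, Z6}: 42 + 54 = 96
  {C3} + {T1, B3, Z8, Z6}: 10 + 60 = 70
  {T1, C3} + {B3, Z8, Z6}: 42 + 54 = 96
  {B3} + {T1, C3, Z8, Z6}: 38 + 54 = 92
  {T1, B3} + {C3, Z8, Z6}: 60 + 48 = 108
  {C3, B3} + {T1, Z8, Z6}: 38 + 54 = 92
  … (15 splits in total)
Best: vehicle 1 DC → C3 → DC = 10; vehicle 2 DC → B3 → Z8 → T1 → Z6 → DC = 60; combined 70.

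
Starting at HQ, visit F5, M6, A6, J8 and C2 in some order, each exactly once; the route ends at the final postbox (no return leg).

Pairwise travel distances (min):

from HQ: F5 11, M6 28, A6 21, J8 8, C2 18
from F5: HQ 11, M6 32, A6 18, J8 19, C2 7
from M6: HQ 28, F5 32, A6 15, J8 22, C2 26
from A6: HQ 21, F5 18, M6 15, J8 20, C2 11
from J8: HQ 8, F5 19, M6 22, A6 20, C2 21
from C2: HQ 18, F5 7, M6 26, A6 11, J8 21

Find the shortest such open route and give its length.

There are 5! = 120 possible orderings.
HQ → F5 → M6 → A6 → J8 → C2: 11+32+15+20+21 = 99
HQ → F5 → M6 → A6 → C2 → J8: 11+32+15+11+21 = 90
HQ → F5 → M6 → J8 → A6 → C2: 11+32+22+20+11 = 96
HQ → F5 → M6 → J8 → C2 → A6: 11+32+22+21+11 = 97
HQ → F5 → M6 → C2 → A6 → J8: 11+32+26+11+20 = 100
HQ → F5 → M6 → C2 → J8 → A6: 11+32+26+21+20 = 110
HQ → F5 → A6 → M6 → J8 → C2: 11+18+15+22+21 = 87
HQ → F5 → A6 → M6 → C2 → J8: 11+18+15+26+21 = 91
HQ → F5 → A6 → J8 → M6 → C2: 11+18+20+22+26 = 97
HQ → F5 → A6 → J8 → C2 → M6: 11+18+20+21+26 = 96
HQ → F5 → A6 → C2 → M6 → J8: 11+18+11+26+22 = 88
HQ → F5 → A6 → C2 → J8 → M6: 11+18+11+21+22 = 83
HQ → F5 → J8 → M6 → A6 → C2: 11+19+22+15+11 = 78
HQ → F5 → J8 → M6 → C2 → A6: 11+19+22+26+11 = 89
… (106 more)
HQ → J8 → F5 → C2 → A6 → M6: 8+19+7+11+15 = 60  ← best
The minimum is 60.
One shortest path: HQ → J8 → F5 → C2 → A6 → M6.

Shortest open route: 60 min.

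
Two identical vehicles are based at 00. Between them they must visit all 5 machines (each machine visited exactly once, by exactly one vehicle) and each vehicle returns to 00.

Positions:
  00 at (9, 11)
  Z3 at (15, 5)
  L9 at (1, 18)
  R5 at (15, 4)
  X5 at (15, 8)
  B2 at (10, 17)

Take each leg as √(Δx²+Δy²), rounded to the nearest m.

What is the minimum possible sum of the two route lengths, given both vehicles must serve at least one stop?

Check every non-empty split of the stops between the two vehicles; for each half take its own optimal tour:
  {Z3} + {L9, R5, X5, B2}: 16 + 43 = 59
  {L9} + {Z3, R5, X5, B2}: 22 + 29 = 51
  {Z3, L9} + {R5, X5, B2}: 38 + 29 = 67
  {R5} + {Z3, L9, X5, B2}: 18 + 41 = 59
  {Z3, R5} + {L9, X5, B2}: 18 + 37 = 55
  {L9, R5} + {Z3, X5, B2}: 40 + 27 = 67
  … (15 splits in total)
  {Z3, R5, X5} + {L9, B2}: 20 + 26 = 46  ← best
Best: vehicle 1 00 → Z3 → R5 → X5 → 00 = 20; vehicle 2 00 → L9 → B2 → 00 = 26; combined 46.

Minimum combined distance: 46 m.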